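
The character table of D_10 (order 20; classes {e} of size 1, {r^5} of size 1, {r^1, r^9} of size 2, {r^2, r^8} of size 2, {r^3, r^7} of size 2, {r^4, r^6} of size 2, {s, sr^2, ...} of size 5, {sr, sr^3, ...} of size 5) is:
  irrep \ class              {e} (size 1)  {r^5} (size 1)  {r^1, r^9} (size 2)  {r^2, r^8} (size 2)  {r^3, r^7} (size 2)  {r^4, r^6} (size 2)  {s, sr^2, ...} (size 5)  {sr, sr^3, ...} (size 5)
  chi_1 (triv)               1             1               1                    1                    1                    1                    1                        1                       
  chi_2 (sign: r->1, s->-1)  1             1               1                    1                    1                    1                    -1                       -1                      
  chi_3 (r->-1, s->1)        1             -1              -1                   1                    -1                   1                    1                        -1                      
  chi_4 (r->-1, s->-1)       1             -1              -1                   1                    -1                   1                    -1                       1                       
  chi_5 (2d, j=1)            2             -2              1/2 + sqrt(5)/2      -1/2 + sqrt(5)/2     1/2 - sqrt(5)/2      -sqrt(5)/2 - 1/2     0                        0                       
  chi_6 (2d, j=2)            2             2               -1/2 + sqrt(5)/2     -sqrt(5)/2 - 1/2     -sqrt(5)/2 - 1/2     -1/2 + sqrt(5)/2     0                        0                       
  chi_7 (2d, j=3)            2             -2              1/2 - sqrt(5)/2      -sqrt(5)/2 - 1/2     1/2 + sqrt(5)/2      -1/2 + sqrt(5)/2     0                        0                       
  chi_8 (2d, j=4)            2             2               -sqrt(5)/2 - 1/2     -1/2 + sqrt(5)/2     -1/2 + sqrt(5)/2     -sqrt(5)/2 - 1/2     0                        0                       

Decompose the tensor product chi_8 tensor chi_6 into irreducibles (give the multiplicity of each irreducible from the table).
chi_8 tensor chi_6 = chi_6 + chi_8 (all other irreducibles have multiplicity 0).

Argument: The character of a tensor product is the pointwise product (chi_8 * chi_6)(C) = chi_8(C) * chi_6(C):
  {e}: (2)*(2), {r^5}: (2)*(2), {r^1, r^9}: (-sqrt(5)/2 - 1/2)*(-1/2 + sqrt(5)/2), {r^2, r^8}: (-1/2 + sqrt(5)/2)*(-sqrt(5)/2 - 1/2), {r^3, r^7}: (-1/2 + sqrt(5)/2)*(-sqrt(5)/2 - 1/2), {r^4, r^6}: (-sqrt(5)/2 - 1/2)*(-1/2 + sqrt(5)/2), {s, sr^2, ...}: (0)*(0), {sr, sr^3, ...}: (0)*(0)
so (chi_8 * chi_6) takes values
  {e} -> 4, {r^5} -> 4, {r^1, r^9} -> -1, {r^2, r^8} -> -1, {r^3, r^7} -> -1, {r^4, r^6} -> -1, {s, sr^2, ...} -> 0, {sr, sr^3, ...} -> 0.
Now take the inner product of this character with each irreducible chi from the table, <chi_8*chi_6, chi> = (1/20) sum_C |C| (chi_8*chi_6)(C) conj(chi(C)):
  <chi_8*chi_6, chi_1> = (1/20)[1*(4)*conj(1) + 1*(4)*conj(1) + 2*(-1)*conj(1) + 2*(-1)*conj(1) + 2*(-1)*conj(1) + 2*(-1)*conj(1) + 5*(0)*conj(1) + 5*(0)*conj(1)]
      = (1/20)[(4) + (4) + (-2) + (-2) + (-2) + (-2) + (0) + (0)] = 0/20 = 0
  <chi_8*chi_6, chi_2> = (1/20)[1*(4)*conj(1) + 1*(4)*conj(1) + 2*(-1)*conj(1) + 2*(-1)*conj(1) + 2*(-1)*conj(1) + 2*(-1)*conj(1) + 5*(0)*conj(-1) + 5*(0)*conj(-1)]
      = (1/20)[(4) + (4) + (-2) + (-2) + (-2) + (-2) + (0) + (0)] = 0/20 = 0
  <chi_8*chi_6, chi_3> = (1/20)[1*(4)*conj(1) + 1*(4)*conj(-1) + 2*(-1)*conj(-1) + 2*(-1)*conj(1) + 2*(-1)*conj(-1) + 2*(-1)*conj(1) + 5*(0)*conj(1) + 5*(0)*conj(-1)]
      = (1/20)[(4) + (-4) + (2) + (-2) + (2) + (-2) + (0) + (0)] = 0/20 = 0
  <chi_8*chi_6, chi_4> = (1/20)[1*(4)*conj(1) + 1*(4)*conj(-1) + 2*(-1)*conj(-1) + 2*(-1)*conj(1) + 2*(-1)*conj(-1) + 2*(-1)*conj(1) + 5*(0)*conj(-1) + 5*(0)*conj(1)]
      = (1/20)[(4) + (-4) + (2) + (-2) + (2) + (-2) + (0) + (0)] = 0/20 = 0
  <chi_8*chi_6, chi_5> = (1/20)[1*(4)*conj(2) + 1*(4)*conj(-2) + 2*(-1)*conj(1/2 + sqrt(5)/2) + 2*(-1)*conj(-1/2 + sqrt(5)/2) + 2*(-1)*conj(1/2 - sqrt(5)/2) + 2*(-1)*conj(-sqrt(5)/2 - 1/2) + 5*(0)*conj(0) + 5*(0)*conj(0)]
      = (1/20)[(8) + (-8) + (-sqrt(5) - 1) + (1 - sqrt(5)) + (-1 + sqrt(5)) + (1 + sqrt(5)) + (0) + (0)] = 0/20 = 0
  <chi_8*chi_6, chi_6> = (1/20)[1*(4)*conj(2) + 1*(4)*conj(2) + 2*(-1)*conj(-1/2 + sqrt(5)/2) + 2*(-1)*conj(-sqrt(5)/2 - 1/2) + 2*(-1)*conj(-sqrt(5)/2 - 1/2) + 2*(-1)*conj(-1/2 + sqrt(5)/2) + 5*(0)*conj(0) + 5*(0)*conj(0)]
      = (1/20)[(8) + (8) + (1 - sqrt(5)) + (1 + sqrt(5)) + (1 + sqrt(5)) + (1 - sqrt(5)) + (0) + (0)] = 20/20 = 1
  <chi_8*chi_6, chi_7> = (1/20)[1*(4)*conj(2) + 1*(4)*conj(-2) + 2*(-1)*conj(1/2 - sqrt(5)/2) + 2*(-1)*conj(-sqrt(5)/2 - 1/2) + 2*(-1)*conj(1/2 + sqrt(5)/2) + 2*(-1)*conj(-1/2 + sqrt(5)/2) + 5*(0)*conj(0) + 5*(0)*conj(0)]
      = (1/20)[(8) + (-8) + (-1 + sqrt(5)) + (1 + sqrt(5)) + (-sqrt(5) - 1) + (1 - sqrt(5)) + (0) + (0)] = 0/20 = 0
  <chi_8*chi_6, chi_8> = (1/20)[1*(4)*conj(2) + 1*(4)*conj(2) + 2*(-1)*conj(-sqrt(5)/2 - 1/2) + 2*(-1)*conj(-1/2 + sqrt(5)/2) + 2*(-1)*conj(-1/2 + sqrt(5)/2) + 2*(-1)*conj(-sqrt(5)/2 - 1/2) + 5*(0)*conj(0) + 5*(0)*conj(0)]
      = (1/20)[(8) + (8) + (1 + sqrt(5)) + (1 - sqrt(5)) + (1 - sqrt(5)) + (1 + sqrt(5)) + (0) + (0)] = 20/20 = 1
Hence the multiplicities are chi_6: 1, chi_8: 1. Dimension check: dim(chi_8)*dim(chi_6) = 2*2 = 4 and sum (mult * dim) = 1*2 + 1*2 = 4.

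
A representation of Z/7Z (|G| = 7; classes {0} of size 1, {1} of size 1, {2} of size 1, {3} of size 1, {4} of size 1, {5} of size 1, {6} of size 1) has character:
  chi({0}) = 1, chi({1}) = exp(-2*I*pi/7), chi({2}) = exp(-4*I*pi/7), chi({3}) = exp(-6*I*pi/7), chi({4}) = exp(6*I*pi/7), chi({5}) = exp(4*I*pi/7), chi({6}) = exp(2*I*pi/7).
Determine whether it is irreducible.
Irreducible: <chi, chi> = 1.

Explanation: <chi, chi> = (1/|G|) sum_C |C| * |chi(C)|^2 = (1/7)[1*|1|^2 + 1*|exp(-2*I*pi/7)|^2 + 1*|exp(-4*I*pi/7)|^2 + 1*|exp(-6*I*pi/7)|^2 + 1*|exp(6*I*pi/7)|^2 + 1*|exp(4*I*pi/7)|^2 + 1*|exp(2*I*pi/7)|^2]
  = (1/7)[(1) + (1) + (1) + (1) + (1) + (1) + (1)] = 7/7 = 1.
(Exp terms are combined using exp(i*s)*conj(exp(i*t)) = exp(i*(s-t)), and sums of them are collapsed using the identity that for every m > 1 the m distinct m-th roots of unity sum to 0, e.g. 1 + exp(2*I*pi/3) + exp(-2*I*pi/3) = 0.)
A character is irreducible iff <chi, chi> = 1, so this representation is irreducible.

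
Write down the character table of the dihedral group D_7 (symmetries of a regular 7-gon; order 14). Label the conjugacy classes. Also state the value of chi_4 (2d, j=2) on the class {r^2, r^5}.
Conjugacy classes: {e} of size 1, {r^1, r^6} of size 2, {r^2, r^5} of size 2, {r^3, r^4} of size 2, {s, sr, ..., sr^6} of size 7.
Character table:
  irrep \ class              {e} (size 1)  {r^1, r^6} (size 2)  {r^2, r^5} (size 2)  {r^3, r^4} (size 2)  {s, sr, ..., sr^6} (size 7)
  chi_1 (triv)               1             1                    1                    1                    1                          
  chi_2 (sign: r->1, s->-1)  1             1                    1                    1                    -1                         
  chi_3 (2d, j=1)            2             2*cos(2*pi/7)        -2*cos(3*pi/7)       -2*cos(pi/7)         0                          
  chi_4 (2d, j=2)            2             -2*cos(3*pi/7)       -2*cos(pi/7)         2*cos(2*pi/7)        0                          
  chi_5 (2d, j=3)            2             -2*cos(pi/7)         2*cos(2*pi/7)        -2*cos(3*pi/7)       0                          

Spot check: chi_4 (2d, j=2) on {r^2, r^5} = -2*cos(pi/7).

Details: D_7 has order 2*7 = 14 with 5 conjugacy classes, hence 5 irreducibles. Sum of squared dims 1 + 1 + 4 + 4 + 4 = 14 = |G|. Linear characters come from the abelianisation; the 2-dimensional irreps have character r^k -> 2*cos(2*pi*j*k/7), reflections -> 0.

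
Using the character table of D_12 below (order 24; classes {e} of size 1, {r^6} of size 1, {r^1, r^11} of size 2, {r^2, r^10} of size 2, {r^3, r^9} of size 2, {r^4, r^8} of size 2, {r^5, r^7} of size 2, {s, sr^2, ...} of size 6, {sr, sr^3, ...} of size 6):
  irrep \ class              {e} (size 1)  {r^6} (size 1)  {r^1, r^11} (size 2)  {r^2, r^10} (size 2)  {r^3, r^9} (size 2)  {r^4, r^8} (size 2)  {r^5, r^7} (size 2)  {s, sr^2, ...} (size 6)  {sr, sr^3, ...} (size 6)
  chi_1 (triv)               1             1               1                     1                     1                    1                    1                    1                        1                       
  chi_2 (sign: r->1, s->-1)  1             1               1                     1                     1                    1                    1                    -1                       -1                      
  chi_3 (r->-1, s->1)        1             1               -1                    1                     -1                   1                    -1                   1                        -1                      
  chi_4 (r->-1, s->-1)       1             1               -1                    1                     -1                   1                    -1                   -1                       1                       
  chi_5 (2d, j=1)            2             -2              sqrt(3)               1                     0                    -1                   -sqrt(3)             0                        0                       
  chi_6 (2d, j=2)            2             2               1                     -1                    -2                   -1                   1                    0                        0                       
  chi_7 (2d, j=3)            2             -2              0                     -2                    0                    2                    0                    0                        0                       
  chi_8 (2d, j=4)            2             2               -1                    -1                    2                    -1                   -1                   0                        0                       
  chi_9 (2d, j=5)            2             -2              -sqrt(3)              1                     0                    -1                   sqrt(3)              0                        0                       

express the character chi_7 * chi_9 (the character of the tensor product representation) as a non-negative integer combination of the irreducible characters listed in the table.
chi_7 tensor chi_9 = chi_6 + chi_8 (all other irreducibles have multiplicity 0).

Working: The character of a tensor product is the pointwise product (chi_7 * chi_9)(C) = chi_7(C) * chi_9(C):
  {e}: (2)*(2), {r^6}: (-2)*(-2), {r^1, r^11}: (0)*(-sqrt(3)), {r^2, r^10}: (-2)*(1), {r^3, r^9}: (0)*(0), {r^4, r^8}: (2)*(-1), {r^5, r^7}: (0)*(sqrt(3)), {s, sr^2, ...}: (0)*(0), {sr, sr^3, ...}: (0)*(0)
so (chi_7 * chi_9) takes values
  {e} -> 4, {r^6} -> 4, {r^1, r^11} -> 0, {r^2, r^10} -> -2, {r^3, r^9} -> 0, {r^4, r^8} -> -2, {r^5, r^7} -> 0, {s, sr^2, ...} -> 0, {sr, sr^3, ...} -> 0.
Now take the inner product of this character with each irreducible chi from the table, <chi_7*chi_9, chi> = (1/24) sum_C |C| (chi_7*chi_9)(C) conj(chi(C)):
  <chi_7*chi_9, chi_1> = (1/24)[1*(4)*conj(1) + 1*(4)*conj(1) + 2*(0)*conj(1) + 2*(-2)*conj(1) + 2*(0)*conj(1) + 2*(-2)*conj(1) + 2*(0)*conj(1) + 6*(0)*conj(1) + 6*(0)*conj(1)]
      = (1/24)[(4) + (4) + (0) + (-4) + (0) + (-4) + (0) + (0) + (0)] = 0/24 = 0
  <chi_7*chi_9, chi_2> = (1/24)[1*(4)*conj(1) + 1*(4)*conj(1) + 2*(0)*conj(1) + 2*(-2)*conj(1) + 2*(0)*conj(1) + 2*(-2)*conj(1) + 2*(0)*conj(1) + 6*(0)*conj(-1) + 6*(0)*conj(-1)]
      = (1/24)[(4) + (4) + (0) + (-4) + (0) + (-4) + (0) + (0) + (0)] = 0/24 = 0
  <chi_7*chi_9, chi_3> = (1/24)[1*(4)*conj(1) + 1*(4)*conj(1) + 2*(0)*conj(-1) + 2*(-2)*conj(1) + 2*(0)*conj(-1) + 2*(-2)*conj(1) + 2*(0)*conj(-1) + 6*(0)*conj(1) + 6*(0)*conj(-1)]
      = (1/24)[(4) + (4) + (0) + (-4) + (0) + (-4) + (0) + (0) + (0)] = 0/24 = 0
  <chi_7*chi_9, chi_4> = (1/24)[1*(4)*conj(1) + 1*(4)*conj(1) + 2*(0)*conj(-1) + 2*(-2)*conj(1) + 2*(0)*conj(-1) + 2*(-2)*conj(1) + 2*(0)*conj(-1) + 6*(0)*conj(-1) + 6*(0)*conj(1)]
      = (1/24)[(4) + (4) + (0) + (-4) + (0) + (-4) + (0) + (0) + (0)] = 0/24 = 0
  <chi_7*chi_9, chi_5> = (1/24)[1*(4)*conj(2) + 1*(4)*conj(-2) + 2*(0)*conj(sqrt(3)) + 2*(-2)*conj(1) + 2*(0)*conj(0) + 2*(-2)*conj(-1) + 2*(0)*conj(-sqrt(3)) + 6*(0)*conj(0) + 6*(0)*conj(0)]
      = (1/24)[(8) + (-8) + (0) + (-4) + (0) + (4) + (0) + (0) + (0)] = 0/24 = 0
  <chi_7*chi_9, chi_6> = (1/24)[1*(4)*conj(2) + 1*(4)*conj(2) + 2*(0)*conj(1) + 2*(-2)*conj(-1) + 2*(0)*conj(-2) + 2*(-2)*conj(-1) + 2*(0)*conj(1) + 6*(0)*conj(0) + 6*(0)*conj(0)]
      = (1/24)[(8) + (8) + (0) + (4) + (0) + (4) + (0) + (0) + (0)] = 24/24 = 1
  <chi_7*chi_9, chi_7> = (1/24)[1*(4)*conj(2) + 1*(4)*conj(-2) + 2*(0)*conj(0) + 2*(-2)*conj(-2) + 2*(0)*conj(0) + 2*(-2)*conj(2) + 2*(0)*conj(0) + 6*(0)*conj(0) + 6*(0)*conj(0)]
      = (1/24)[(8) + (-8) + (0) + (8) + (0) + (-8) + (0) + (0) + (0)] = 0/24 = 0
  <chi_7*chi_9, chi_8> = (1/24)[1*(4)*conj(2) + 1*(4)*conj(2) + 2*(0)*conj(-1) + 2*(-2)*conj(-1) + 2*(0)*conj(2) + 2*(-2)*conj(-1) + 2*(0)*conj(-1) + 6*(0)*conj(0) + 6*(0)*conj(0)]
      = (1/24)[(8) + (8) + (0) + (4) + (0) + (4) + (0) + (0) + (0)] = 24/24 = 1
  <chi_7*chi_9, chi_9> = (1/24)[1*(4)*conj(2) + 1*(4)*conj(-2) + 2*(0)*conj(-sqrt(3)) + 2*(-2)*conj(1) + 2*(0)*conj(0) + 2*(-2)*conj(-1) + 2*(0)*conj(sqrt(3)) + 6*(0)*conj(0) + 6*(0)*conj(0)]
      = (1/24)[(8) + (-8) + (0) + (-4) + (0) + (4) + (0) + (0) + (0)] = 0/24 = 0
Hence the multiplicities are chi_6: 1, chi_8: 1. Dimension check: dim(chi_7)*dim(chi_9) = 2*2 = 4 and sum (mult * dim) = 1*2 + 1*2 = 4.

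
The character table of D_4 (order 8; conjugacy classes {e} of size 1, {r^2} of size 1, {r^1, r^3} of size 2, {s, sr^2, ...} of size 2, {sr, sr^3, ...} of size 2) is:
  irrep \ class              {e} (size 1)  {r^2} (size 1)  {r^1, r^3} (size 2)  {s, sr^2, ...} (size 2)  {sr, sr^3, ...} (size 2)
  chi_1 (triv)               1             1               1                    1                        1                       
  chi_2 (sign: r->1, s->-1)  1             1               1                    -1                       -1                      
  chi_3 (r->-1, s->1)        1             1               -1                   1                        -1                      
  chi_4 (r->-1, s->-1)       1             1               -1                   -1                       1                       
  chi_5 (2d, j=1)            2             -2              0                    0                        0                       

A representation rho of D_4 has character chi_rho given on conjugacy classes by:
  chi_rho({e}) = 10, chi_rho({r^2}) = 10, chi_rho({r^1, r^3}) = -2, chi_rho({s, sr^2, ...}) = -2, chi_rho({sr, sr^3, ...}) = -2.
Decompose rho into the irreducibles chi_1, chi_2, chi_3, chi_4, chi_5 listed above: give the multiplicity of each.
Multiplicities: chi_1: 1, chi_2: 3, chi_3: 3, chi_4: 3, chi_5: 0.

Explanation: Use <chi_rho, chi> = (1/|G|) sum_C |C| * chi_rho(C) * conj(chi(C)) with |G| = 8 for each irreducible chi in the table:
  <chi_rho, chi_1> = (1/8)[1*(10)*conj(1) + 1*(10)*conj(1) + 2*(-2)*conj(1) + 2*(-2)*conj(1) + 2*(-2)*conj(1)]
      = (1/8)[(10) + (10) + (-4) + (-4) + (-4)] = 8/8 = 1
  <chi_rho, chi_2> = (1/8)[1*(10)*conj(1) + 1*(10)*conj(1) + 2*(-2)*conj(1) + 2*(-2)*conj(-1) + 2*(-2)*conj(-1)]
      = (1/8)[(10) + (10) + (-4) + (4) + (4)] = 24/8 = 3
  <chi_rho, chi_3> = (1/8)[1*(10)*conj(1) + 1*(10)*conj(1) + 2*(-2)*conj(-1) + 2*(-2)*conj(1) + 2*(-2)*conj(-1)]
      = (1/8)[(10) + (10) + (4) + (-4) + (4)] = 24/8 = 3
  <chi_rho, chi_4> = (1/8)[1*(10)*conj(1) + 1*(10)*conj(1) + 2*(-2)*conj(-1) + 2*(-2)*conj(-1) + 2*(-2)*conj(1)]
      = (1/8)[(10) + (10) + (4) + (4) + (-4)] = 24/8 = 3
  <chi_rho, chi_5> = (1/8)[1*(10)*conj(2) + 1*(10)*conj(-2) + 2*(-2)*conj(0) + 2*(-2)*conj(0) + 2*(-2)*conj(0)]
      = (1/8)[(20) + (-20) + (0) + (0) + (0)] = 0/8 = 0
Dimension check: dim(rho) = sum (mult * dim) = 1*1 + 3*1 + 3*1 + 3*1 + 0*2 = 10 = chi_rho(e) = 10.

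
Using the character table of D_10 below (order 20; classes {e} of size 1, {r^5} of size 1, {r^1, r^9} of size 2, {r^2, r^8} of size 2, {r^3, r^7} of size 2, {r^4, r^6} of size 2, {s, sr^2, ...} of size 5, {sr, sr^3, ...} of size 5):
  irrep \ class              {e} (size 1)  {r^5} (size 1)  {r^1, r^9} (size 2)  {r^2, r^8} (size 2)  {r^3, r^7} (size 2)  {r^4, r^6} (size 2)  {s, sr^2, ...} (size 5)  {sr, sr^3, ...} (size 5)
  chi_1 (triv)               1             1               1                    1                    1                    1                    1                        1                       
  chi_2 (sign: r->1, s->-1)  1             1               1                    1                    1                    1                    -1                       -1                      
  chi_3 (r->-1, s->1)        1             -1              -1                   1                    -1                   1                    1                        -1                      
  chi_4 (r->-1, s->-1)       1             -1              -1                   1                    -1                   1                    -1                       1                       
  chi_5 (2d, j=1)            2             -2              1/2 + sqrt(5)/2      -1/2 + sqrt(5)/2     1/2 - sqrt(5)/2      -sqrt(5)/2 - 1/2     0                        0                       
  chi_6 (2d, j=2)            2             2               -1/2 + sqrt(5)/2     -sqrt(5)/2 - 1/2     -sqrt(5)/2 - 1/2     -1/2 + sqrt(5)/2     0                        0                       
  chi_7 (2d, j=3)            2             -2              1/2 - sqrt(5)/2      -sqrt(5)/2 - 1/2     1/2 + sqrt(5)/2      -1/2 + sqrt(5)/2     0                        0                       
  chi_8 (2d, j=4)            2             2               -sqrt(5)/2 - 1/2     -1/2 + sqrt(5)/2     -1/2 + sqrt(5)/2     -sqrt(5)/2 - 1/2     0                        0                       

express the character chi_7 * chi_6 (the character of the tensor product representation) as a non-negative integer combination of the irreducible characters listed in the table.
chi_7 tensor chi_6 = chi_3 + chi_4 + chi_5 (all other irreducibles have multiplicity 0).

Argument: The character of a tensor product is the pointwise product (chi_7 * chi_6)(C) = chi_7(C) * chi_6(C):
  {e}: (2)*(2), {r^5}: (-2)*(2), {r^1, r^9}: (1/2 - sqrt(5)/2)*(-1/2 + sqrt(5)/2), {r^2, r^8}: (-sqrt(5)/2 - 1/2)*(-sqrt(5)/2 - 1/2), {r^3, r^7}: (1/2 + sqrt(5)/2)*(-sqrt(5)/2 - 1/2), {r^4, r^6}: (-1/2 + sqrt(5)/2)*(-1/2 + sqrt(5)/2), {s, sr^2, ...}: (0)*(0), {sr, sr^3, ...}: (0)*(0)
so (chi_7 * chi_6) takes values
  {e} -> 4, {r^5} -> -4, {r^1, r^9} -> -3/2 + sqrt(5)/2, {r^2, r^8} -> sqrt(5)/2 + 3/2, {r^3, r^7} -> -3/2 - sqrt(5)/2, {r^4, r^6} -> 3/2 - sqrt(5)/2, {s, sr^2, ...} -> 0, {sr, sr^3, ...} -> 0.
Now take the inner product of this character with each irreducible chi from the table, <chi_7*chi_6, chi> = (1/20) sum_C |C| (chi_7*chi_6)(C) conj(chi(C)):
  <chi_7*chi_6, chi_1> = (1/20)[1*(4)*conj(1) + 1*(-4)*conj(1) + 2*(-3/2 + sqrt(5)/2)*conj(1) + 2*(sqrt(5)/2 + 3/2)*conj(1) + 2*(-3/2 - sqrt(5)/2)*conj(1) + 2*(3/2 - sqrt(5)/2)*conj(1) + 5*(0)*conj(1) + 5*(0)*conj(1)]
      = (1/20)[(4) + (-4) + (-3 + sqrt(5)) + (sqrt(5) + 3) + (-3 - sqrt(5)) + (3 - sqrt(5)) + (0) + (0)] = 0/20 = 0
  <chi_7*chi_6, chi_2> = (1/20)[1*(4)*conj(1) + 1*(-4)*conj(1) + 2*(-3/2 + sqrt(5)/2)*conj(1) + 2*(sqrt(5)/2 + 3/2)*conj(1) + 2*(-3/2 - sqrt(5)/2)*conj(1) + 2*(3/2 - sqrt(5)/2)*conj(1) + 5*(0)*conj(-1) + 5*(0)*conj(-1)]
      = (1/20)[(4) + (-4) + (-3 + sqrt(5)) + (sqrt(5) + 3) + (-3 - sqrt(5)) + (3 - sqrt(5)) + (0) + (0)] = 0/20 = 0
  <chi_7*chi_6, chi_3> = (1/20)[1*(4)*conj(1) + 1*(-4)*conj(-1) + 2*(-3/2 + sqrt(5)/2)*conj(-1) + 2*(sqrt(5)/2 + 3/2)*conj(1) + 2*(-3/2 - sqrt(5)/2)*conj(-1) + 2*(3/2 - sqrt(5)/2)*conj(1) + 5*(0)*conj(1) + 5*(0)*conj(-1)]
      = (1/20)[(4) + (4) + (3 - sqrt(5)) + (sqrt(5) + 3) + (sqrt(5) + 3) + (3 - sqrt(5)) + (0) + (0)] = 20/20 = 1
  <chi_7*chi_6, chi_4> = (1/20)[1*(4)*conj(1) + 1*(-4)*conj(-1) + 2*(-3/2 + sqrt(5)/2)*conj(-1) + 2*(sqrt(5)/2 + 3/2)*conj(1) + 2*(-3/2 - sqrt(5)/2)*conj(-1) + 2*(3/2 - sqrt(5)/2)*conj(1) + 5*(0)*conj(-1) + 5*(0)*conj(1)]
      = (1/20)[(4) + (4) + (3 - sqrt(5)) + (sqrt(5) + 3) + (sqrt(5) + 3) + (3 - sqrt(5)) + (0) + (0)] = 20/20 = 1
  <chi_7*chi_6, chi_5> = (1/20)[1*(4)*conj(2) + 1*(-4)*conj(-2) + 2*(-3/2 + sqrt(5)/2)*conj(1/2 + sqrt(5)/2) + 2*(sqrt(5)/2 + 3/2)*conj(-1/2 + sqrt(5)/2) + 2*(-3/2 - sqrt(5)/2)*conj(1/2 - sqrt(5)/2) + 2*(3/2 - sqrt(5)/2)*conj(-sqrt(5)/2 - 1/2) + 5*(0)*conj(0) + 5*(0)*conj(0)]
      = (1/20)[(8) + (8) + (1 - sqrt(5)) + (1 + sqrt(5)) + (1 + sqrt(5)) + (1 - sqrt(5)) + (0) + (0)] = 20/20 = 1
  <chi_7*chi_6, chi_6> = (1/20)[1*(4)*conj(2) + 1*(-4)*conj(2) + 2*(-3/2 + sqrt(5)/2)*conj(-1/2 + sqrt(5)/2) + 2*(sqrt(5)/2 + 3/2)*conj(-sqrt(5)/2 - 1/2) + 2*(-3/2 - sqrt(5)/2)*conj(-sqrt(5)/2 - 1/2) + 2*(3/2 - sqrt(5)/2)*conj(-1/2 + sqrt(5)/2) + 5*(0)*conj(0) + 5*(0)*conj(0)]
      = (1/20)[(8) + (-8) + (4 - 2*sqrt(5)) + (-2*sqrt(5) - 4) + (4 + 2*sqrt(5)) + (-4 + 2*sqrt(5)) + (0) + (0)] = 0/20 = 0
  <chi_7*chi_6, chi_7> = (1/20)[1*(4)*conj(2) + 1*(-4)*conj(-2) + 2*(-3/2 + sqrt(5)/2)*conj(1/2 - sqrt(5)/2) + 2*(sqrt(5)/2 + 3/2)*conj(-sqrt(5)/2 - 1/2) + 2*(-3/2 - sqrt(5)/2)*conj(1/2 + sqrt(5)/2) + 2*(3/2 - sqrt(5)/2)*conj(-1/2 + sqrt(5)/2) + 5*(0)*conj(0) + 5*(0)*conj(0)]
      = (1/20)[(8) + (8) + (-4 + 2*sqrt(5)) + (-2*sqrt(5) - 4) + (-2*sqrt(5) - 4) + (-4 + 2*sqrt(5)) + (0) + (0)] = 0/20 = 0
  <chi_7*chi_6, chi_8> = (1/20)[1*(4)*conj(2) + 1*(-4)*conj(2) + 2*(-3/2 + sqrt(5)/2)*conj(-sqrt(5)/2 - 1/2) + 2*(sqrt(5)/2 + 3/2)*conj(-1/2 + sqrt(5)/2) + 2*(-3/2 - sqrt(5)/2)*conj(-1/2 + sqrt(5)/2) + 2*(3/2 - sqrt(5)/2)*conj(-sqrt(5)/2 - 1/2) + 5*(0)*conj(0) + 5*(0)*conj(0)]
      = (1/20)[(8) + (-8) + (-1 + sqrt(5)) + (1 + sqrt(5)) + (-sqrt(5) - 1) + (1 - sqrt(5)) + (0) + (0)] = 0/20 = 0
Hence the multiplicities are chi_3: 1, chi_4: 1, chi_5: 1. Dimension check: dim(chi_7)*dim(chi_6) = 2*2 = 4 and sum (mult * dim) = 1*1 + 1*1 + 1*2 = 4.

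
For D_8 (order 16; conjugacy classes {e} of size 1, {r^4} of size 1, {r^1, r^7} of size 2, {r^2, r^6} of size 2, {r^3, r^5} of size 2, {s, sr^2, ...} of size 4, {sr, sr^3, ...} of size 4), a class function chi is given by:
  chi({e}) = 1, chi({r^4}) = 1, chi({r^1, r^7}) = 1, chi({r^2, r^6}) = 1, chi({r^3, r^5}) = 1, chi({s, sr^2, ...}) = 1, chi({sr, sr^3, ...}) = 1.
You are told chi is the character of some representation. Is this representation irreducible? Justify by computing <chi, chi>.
Irreducible: <chi, chi> = 1.

Reasoning: <chi, chi> = (1/|G|) sum_C |C| * |chi(C)|^2 = (1/16)[1*|1|^2 + 1*|1|^2 + 2*|1|^2 + 2*|1|^2 + 2*|1|^2 + 4*|1|^2 + 4*|1|^2]
  = (1/16)[(1) + (1) + (2) + (2) + (2) + (4) + (4)] = 16/16 = 1.
A character is irreducible iff <chi, chi> = 1, so this representation is irreducible.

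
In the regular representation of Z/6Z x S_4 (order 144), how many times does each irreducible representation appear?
Each irreducible V_i of dimension d_i appears with multiplicity d_i, i.e. rho_reg = (direct sum over all irreducibles V_i) d_i V_i. The irreducible dimensions for Z/6Z x S_4 are 1, 1, 1, 1, 1, 1, 1, 1, 1, 1, 1, 1, 2, 2, 2, 2, 2, 2, 3, 3, 3, 3, 3, 3, 3, 3, 3, 3, 3, 3: 12 irreducibles of dimension 1, each with multiplicity 1; 6 irreducibles of dimension 2, each with multiplicity 2; 12 irreducibles of dimension 3, each with multiplicity 3. Total dimension 12*1*1 + 6*2*2 + 12*3*3 = 144 = |G|.

Reasoning: General theorem: in the regular representation of a finite group G, each irreducible appears with multiplicity equal to its dimension. Check: dim(rho_reg) = sum d_i^2 = 1 + 1 + 1 + 1 + 1 + 1 + 1 + 1 + 1 + 1 + 1 + 1 + 4 + 4 + 4 + 4 + 4 + 4 + 9 + 9 + 9 + 9 + 9 + 9 + 9 + 9 + 9 + 9 + 9 + 9 = 144 = |G|.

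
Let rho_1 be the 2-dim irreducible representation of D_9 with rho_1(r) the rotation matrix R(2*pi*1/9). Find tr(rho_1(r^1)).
chi_{rho_1}(r^1) = 2*cos(2*pi*1*1/9) = 2*cos(2*pi/9)

rho_1(r^1) is rotation by angle 2*pi*1*1/9, whose trace is 2*cos(2*pi*1*1/9) = 2*cos(2*pi/9).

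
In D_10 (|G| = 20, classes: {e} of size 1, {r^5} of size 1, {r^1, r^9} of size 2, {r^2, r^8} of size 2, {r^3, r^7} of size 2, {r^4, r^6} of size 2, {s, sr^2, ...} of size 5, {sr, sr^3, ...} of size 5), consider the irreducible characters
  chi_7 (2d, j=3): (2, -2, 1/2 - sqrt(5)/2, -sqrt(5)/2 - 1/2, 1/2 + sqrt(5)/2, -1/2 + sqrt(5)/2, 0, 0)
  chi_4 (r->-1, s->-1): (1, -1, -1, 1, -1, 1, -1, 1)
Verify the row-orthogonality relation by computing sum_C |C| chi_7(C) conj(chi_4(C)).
Sum = 0; so <chi_7, chi_4> = 0 (distinct irreducibles are orthogonal).

Justification: Compute term by term over conjugacy classes (|C| * chi_7(C) * conj(chi_4(C))):
  1*(2)*conj(1) + 1*(-2)*conj(-1) + 2*(1/2 - sqrt(5)/2)*conj(-1) + 2*(-sqrt(5)/2 - 1/2)*conj(1) + 2*(1/2 + sqrt(5)/2)*conj(-1) + 2*(-1/2 + sqrt(5)/2)*conj(1) + 5*(0)*conj(-1) + 5*(0)*conj(1)
  = (2) + (2) + (-1 + sqrt(5)) + (-sqrt(5) - 1) + (-sqrt(5) - 1) + (-1 + sqrt(5)) + (0) + (0)
  = 0.
Dividing by |G| = 20 gives 0/20 = 0, matching the row-orthogonality relation <chi_7, chi_4> = [chi_7 = chi_4].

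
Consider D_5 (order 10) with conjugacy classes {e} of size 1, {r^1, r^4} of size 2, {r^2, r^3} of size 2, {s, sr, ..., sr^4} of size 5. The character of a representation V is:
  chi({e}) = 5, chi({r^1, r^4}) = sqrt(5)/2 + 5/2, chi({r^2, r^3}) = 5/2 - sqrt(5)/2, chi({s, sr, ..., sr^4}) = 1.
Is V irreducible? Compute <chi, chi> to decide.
Not irreducible (reducible): <chi, chi> = 6 > 1.

Why: <chi, chi> = (1/|G|) sum_C |C| * |chi(C)|^2 = (1/10)[1*|5|^2 + 2*|sqrt(5)/2 + 5/2|^2 + 2*|5/2 - sqrt(5)/2|^2 + 5*|1|^2]
  = (1/10)[(25) + (5*sqrt(5) + 15) + (15 - 5*sqrt(5)) + (5)] = 60/10 = 6.
A character is irreducible iff <chi, chi> = 1, so this representation is reducible.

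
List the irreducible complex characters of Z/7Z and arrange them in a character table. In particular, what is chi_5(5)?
Character table of Z/7Z (irreps indexed chi_0,...,chi_6 with chi_k(m) = zeta_7^(k*m), zeta_7 = exp(2*pi*i/7)):
  irrep \ class  {0} (size 1)  {1} (size 1)    {2} (size 1)    {3} (size 1)    {4} (size 1)    {5} (size 1)    {6} (size 1)  
  chi_0          1             1               1               1               1               1               1             
  chi_1          1             exp(2*I*pi/7)   exp(4*I*pi/7)   exp(6*I*pi/7)   exp(-6*I*pi/7)  exp(-4*I*pi/7)  exp(-2*I*pi/7)
  chi_2          1             exp(4*I*pi/7)   exp(-6*I*pi/7)  exp(-2*I*pi/7)  exp(2*I*pi/7)   exp(6*I*pi/7)   exp(-4*I*pi/7)
  chi_3          1             exp(6*I*pi/7)   exp(-2*I*pi/7)  exp(4*I*pi/7)   exp(-4*I*pi/7)  exp(2*I*pi/7)   exp(-6*I*pi/7)
  chi_4          1             exp(-6*I*pi/7)  exp(2*I*pi/7)   exp(-4*I*pi/7)  exp(4*I*pi/7)   exp(-2*I*pi/7)  exp(6*I*pi/7) 
  chi_5          1             exp(-4*I*pi/7)  exp(6*I*pi/7)   exp(2*I*pi/7)   exp(-2*I*pi/7)  exp(-6*I*pi/7)  exp(4*I*pi/7) 
  chi_6          1             exp(-2*I*pi/7)  exp(-4*I*pi/7)  exp(-6*I*pi/7)  exp(6*I*pi/7)   exp(4*I*pi/7)   exp(2*I*pi/7) 

Spot check: chi_5(5) = zeta_7^(5*5) = zeta_7^25 = exp(-6*I*pi/7).

Why: Z/7Z is abelian, so all 7 irreducible complex representations are 1-dimensional. They are given by chi_k(m) = zeta_7^(k*m) for k = 0,...,6. Row orthogonality: sum_m chi_k(m) conj(chi_l(m)) = 7 * [k = l].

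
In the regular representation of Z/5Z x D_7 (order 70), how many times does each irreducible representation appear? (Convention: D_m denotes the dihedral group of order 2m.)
Each irreducible V_i of dimension d_i appears with multiplicity d_i, i.e. rho_reg = (direct sum over all irreducibles V_i) d_i V_i. The irreducible dimensions for Z/5Z x D_7 are 1, 1, 1, 1, 1, 1, 1, 1, 1, 1, 2, 2, 2, 2, 2, 2, 2, 2, 2, 2, 2, 2, 2, 2, 2: 10 irreducibles of dimension 1, each with multiplicity 1; 15 irreducibles of dimension 2, each with multiplicity 2. Total dimension 10*1*1 + 15*2*2 = 70 = |G|.

Derivation: General theorem: in the regular representation of a finite group G, each irreducible appears with multiplicity equal to its dimension. Check: dim(rho_reg) = sum d_i^2 = 1 + 1 + 1 + 1 + 1 + 1 + 1 + 1 + 1 + 1 + 4 + 4 + 4 + 4 + 4 + 4 + 4 + 4 + 4 + 4 + 4 + 4 + 4 + 4 + 4 = 70 = |G|.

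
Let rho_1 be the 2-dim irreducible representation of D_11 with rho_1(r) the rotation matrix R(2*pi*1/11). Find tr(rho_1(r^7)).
chi_{rho_1}(r^7) = 2*cos(2*pi*1*7/11) = -2*cos(3*pi/11)

Argument: rho_1(r^7) is rotation by angle 2*pi*1*7/11, whose trace is 2*cos(2*pi*1*7/11) = -2*cos(3*pi/11).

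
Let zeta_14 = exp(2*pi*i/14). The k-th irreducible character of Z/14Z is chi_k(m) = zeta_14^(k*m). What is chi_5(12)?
chi_5(12) = zeta_14^60 = exp(4*I*pi/7)

Why: chi_5(12) = zeta_14^(5*12) = zeta_14^60. Since zeta_14^14 = 1, this equals zeta_14^4 = exp(2*pi*i*4/14) = exp(4*I*pi/7).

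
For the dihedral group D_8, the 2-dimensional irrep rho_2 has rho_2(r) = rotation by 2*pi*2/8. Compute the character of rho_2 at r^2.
chi_{rho_2}(r^2) = 2*cos(2*pi*2*2/8) = -2

Justification: rho_2(r^2) is rotation by angle 2*pi*2*2/8, whose trace is 2*cos(2*pi*2*2/8) = -2.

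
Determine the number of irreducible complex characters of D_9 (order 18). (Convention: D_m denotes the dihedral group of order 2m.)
6

Argument: The number of irreducible complex representations of a finite group equals its number of conjugacy classes. D_9 has 6 conjugacy classes ((n+3)/2 for n odd), so D_9 (order 18) has exactly 6 irreducible complex representations.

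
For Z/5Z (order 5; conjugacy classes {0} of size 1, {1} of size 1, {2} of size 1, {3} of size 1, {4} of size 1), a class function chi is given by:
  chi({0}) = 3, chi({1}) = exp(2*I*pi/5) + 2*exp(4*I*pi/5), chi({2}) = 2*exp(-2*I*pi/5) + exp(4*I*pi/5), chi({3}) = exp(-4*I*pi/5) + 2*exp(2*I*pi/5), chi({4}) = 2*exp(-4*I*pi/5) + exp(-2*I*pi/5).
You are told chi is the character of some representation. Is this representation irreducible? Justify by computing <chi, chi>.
Not irreducible (reducible): <chi, chi> = 5 > 1.

<chi, chi> = (1/|G|) sum_C |C| * |chi(C)|^2 = (1/5)[1*|3|^2 + 1*|exp(2*I*pi/5) + 2*exp(4*I*pi/5)|^2 + 1*|2*exp(-2*I*pi/5) + exp(4*I*pi/5)|^2 + 1*|exp(-4*I*pi/5) + 2*exp(2*I*pi/5)|^2 + 1*|2*exp(-4*I*pi/5) + exp(-2*I*pi/5)|^2]
  = (1/5)[(9) + (5 + 2*exp(-2*I*pi/5) + 2*exp(2*I*pi/5)) + (5 + 2*exp(-4*I*pi/5) + 2*exp(4*I*pi/5)) + (5 + 2*exp(-4*I*pi/5) + 2*exp(4*I*pi/5)) + (5 + 2*exp(-2*I*pi/5) + 2*exp(2*I*pi/5))] = 25/5 = 5.
(Exp terms are combined using exp(i*s)*conj(exp(i*t)) = exp(i*(s-t)), and sums of them are collapsed using the identity that for every m > 1 the m distinct m-th roots of unity sum to 0, e.g. 1 + exp(2*I*pi/3) + exp(-2*I*pi/3) = 0.)
A character is irreducible iff <chi, chi> = 1, so this representation is reducible.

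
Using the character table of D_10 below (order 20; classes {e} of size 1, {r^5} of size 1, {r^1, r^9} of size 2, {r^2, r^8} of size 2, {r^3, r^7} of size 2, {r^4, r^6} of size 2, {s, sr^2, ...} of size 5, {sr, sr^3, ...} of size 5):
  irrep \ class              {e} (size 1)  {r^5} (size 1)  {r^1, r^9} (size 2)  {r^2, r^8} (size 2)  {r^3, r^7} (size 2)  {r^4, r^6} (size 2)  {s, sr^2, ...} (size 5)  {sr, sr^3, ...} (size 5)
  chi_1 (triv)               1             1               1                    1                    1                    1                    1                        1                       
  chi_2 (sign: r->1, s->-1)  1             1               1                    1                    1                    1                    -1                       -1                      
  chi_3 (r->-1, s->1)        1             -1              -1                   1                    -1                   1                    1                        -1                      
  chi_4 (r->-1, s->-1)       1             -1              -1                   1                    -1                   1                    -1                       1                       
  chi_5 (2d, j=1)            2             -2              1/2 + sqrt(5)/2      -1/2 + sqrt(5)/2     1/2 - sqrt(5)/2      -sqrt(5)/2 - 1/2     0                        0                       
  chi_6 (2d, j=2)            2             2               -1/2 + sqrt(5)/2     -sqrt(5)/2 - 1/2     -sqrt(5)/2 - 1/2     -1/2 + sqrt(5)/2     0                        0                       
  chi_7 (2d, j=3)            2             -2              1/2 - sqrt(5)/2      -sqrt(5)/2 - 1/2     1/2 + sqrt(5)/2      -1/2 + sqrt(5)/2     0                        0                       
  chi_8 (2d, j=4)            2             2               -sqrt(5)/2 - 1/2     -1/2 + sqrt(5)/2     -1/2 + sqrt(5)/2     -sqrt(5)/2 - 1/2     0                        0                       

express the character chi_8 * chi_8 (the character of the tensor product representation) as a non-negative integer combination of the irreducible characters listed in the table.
chi_8 tensor chi_8 = chi_1 + chi_2 + chi_6 (all other irreducibles have multiplicity 0).

Justification: The character of a tensor product is the pointwise product (chi_8 * chi_8)(C) = chi_8(C) * chi_8(C):
  {e}: (2)*(2), {r^5}: (2)*(2), {r^1, r^9}: (-sqrt(5)/2 - 1/2)*(-sqrt(5)/2 - 1/2), {r^2, r^8}: (-1/2 + sqrt(5)/2)*(-1/2 + sqrt(5)/2), {r^3, r^7}: (-1/2 + sqrt(5)/2)*(-1/2 + sqrt(5)/2), {r^4, r^6}: (-sqrt(5)/2 - 1/2)*(-sqrt(5)/2 - 1/2), {s, sr^2, ...}: (0)*(0), {sr, sr^3, ...}: (0)*(0)
so (chi_8 * chi_8) takes values
  {e} -> 4, {r^5} -> 4, {r^1, r^9} -> sqrt(5)/2 + 3/2, {r^2, r^8} -> 3/2 - sqrt(5)/2, {r^3, r^7} -> 3/2 - sqrt(5)/2, {r^4, r^6} -> sqrt(5)/2 + 3/2, {s, sr^2, ...} -> 0, {sr, sr^3, ...} -> 0.
Now take the inner product of this character with each irreducible chi from the table, <chi_8*chi_8, chi> = (1/20) sum_C |C| (chi_8*chi_8)(C) conj(chi(C)):
  <chi_8*chi_8, chi_1> = (1/20)[1*(4)*conj(1) + 1*(4)*conj(1) + 2*(sqrt(5)/2 + 3/2)*conj(1) + 2*(3/2 - sqrt(5)/2)*conj(1) + 2*(3/2 - sqrt(5)/2)*conj(1) + 2*(sqrt(5)/2 + 3/2)*conj(1) + 5*(0)*conj(1) + 5*(0)*conj(1)]
      = (1/20)[(4) + (4) + (sqrt(5) + 3) + (3 - sqrt(5)) + (3 - sqrt(5)) + (sqrt(5) + 3) + (0) + (0)] = 20/20 = 1
  <chi_8*chi_8, chi_2> = (1/20)[1*(4)*conj(1) + 1*(4)*conj(1) + 2*(sqrt(5)/2 + 3/2)*conj(1) + 2*(3/2 - sqrt(5)/2)*conj(1) + 2*(3/2 - sqrt(5)/2)*conj(1) + 2*(sqrt(5)/2 + 3/2)*conj(1) + 5*(0)*conj(-1) + 5*(0)*conj(-1)]
      = (1/20)[(4) + (4) + (sqrt(5) + 3) + (3 - sqrt(5)) + (3 - sqrt(5)) + (sqrt(5) + 3) + (0) + (0)] = 20/20 = 1
  <chi_8*chi_8, chi_3> = (1/20)[1*(4)*conj(1) + 1*(4)*conj(-1) + 2*(sqrt(5)/2 + 3/2)*conj(-1) + 2*(3/2 - sqrt(5)/2)*conj(1) + 2*(3/2 - sqrt(5)/2)*conj(-1) + 2*(sqrt(5)/2 + 3/2)*conj(1) + 5*(0)*conj(1) + 5*(0)*conj(-1)]
      = (1/20)[(4) + (-4) + (-3 - sqrt(5)) + (3 - sqrt(5)) + (-3 + sqrt(5)) + (sqrt(5) + 3) + (0) + (0)] = 0/20 = 0
  <chi_8*chi_8, chi_4> = (1/20)[1*(4)*conj(1) + 1*(4)*conj(-1) + 2*(sqrt(5)/2 + 3/2)*conj(-1) + 2*(3/2 - sqrt(5)/2)*conj(1) + 2*(3/2 - sqrt(5)/2)*conj(-1) + 2*(sqrt(5)/2 + 3/2)*conj(1) + 5*(0)*conj(-1) + 5*(0)*conj(1)]
      = (1/20)[(4) + (-4) + (-3 - sqrt(5)) + (3 - sqrt(5)) + (-3 + sqrt(5)) + (sqrt(5) + 3) + (0) + (0)] = 0/20 = 0
  <chi_8*chi_8, chi_5> = (1/20)[1*(4)*conj(2) + 1*(4)*conj(-2) + 2*(sqrt(5)/2 + 3/2)*conj(1/2 + sqrt(5)/2) + 2*(3/2 - sqrt(5)/2)*conj(-1/2 + sqrt(5)/2) + 2*(3/2 - sqrt(5)/2)*conj(1/2 - sqrt(5)/2) + 2*(sqrt(5)/2 + 3/2)*conj(-sqrt(5)/2 - 1/2) + 5*(0)*conj(0) + 5*(0)*conj(0)]
      = (1/20)[(8) + (-8) + (4 + 2*sqrt(5)) + (-4 + 2*sqrt(5)) + (4 - 2*sqrt(5)) + (-2*sqrt(5) - 4) + (0) + (0)] = 0/20 = 0
  <chi_8*chi_8, chi_6> = (1/20)[1*(4)*conj(2) + 1*(4)*conj(2) + 2*(sqrt(5)/2 + 3/2)*conj(-1/2 + sqrt(5)/2) + 2*(3/2 - sqrt(5)/2)*conj(-sqrt(5)/2 - 1/2) + 2*(3/2 - sqrt(5)/2)*conj(-sqrt(5)/2 - 1/2) + 2*(sqrt(5)/2 + 3/2)*conj(-1/2 + sqrt(5)/2) + 5*(0)*conj(0) + 5*(0)*conj(0)]
      = (1/20)[(8) + (8) + (1 + sqrt(5)) + (1 - sqrt(5)) + (1 - sqrt(5)) + (1 + sqrt(5)) + (0) + (0)] = 20/20 = 1
  <chi_8*chi_8, chi_7> = (1/20)[1*(4)*conj(2) + 1*(4)*conj(-2) + 2*(sqrt(5)/2 + 3/2)*conj(1/2 - sqrt(5)/2) + 2*(3/2 - sqrt(5)/2)*conj(-sqrt(5)/2 - 1/2) + 2*(3/2 - sqrt(5)/2)*conj(1/2 + sqrt(5)/2) + 2*(sqrt(5)/2 + 3/2)*conj(-1/2 + sqrt(5)/2) + 5*(0)*conj(0) + 5*(0)*conj(0)]
      = (1/20)[(8) + (-8) + (-sqrt(5) - 1) + (1 - sqrt(5)) + (-1 + sqrt(5)) + (1 + sqrt(5)) + (0) + (0)] = 0/20 = 0
  <chi_8*chi_8, chi_8> = (1/20)[1*(4)*conj(2) + 1*(4)*conj(2) + 2*(sqrt(5)/2 + 3/2)*conj(-sqrt(5)/2 - 1/2) + 2*(3/2 - sqrt(5)/2)*conj(-1/2 + sqrt(5)/2) + 2*(3/2 - sqrt(5)/2)*conj(-1/2 + sqrt(5)/2) + 2*(sqrt(5)/2 + 3/2)*conj(-sqrt(5)/2 - 1/2) + 5*(0)*conj(0) + 5*(0)*conj(0)]
      = (1/20)[(8) + (8) + (-2*sqrt(5) - 4) + (-4 + 2*sqrt(5)) + (-4 + 2*sqrt(5)) + (-2*sqrt(5) - 4) + (0) + (0)] = 0/20 = 0
Hence the multiplicities are chi_1: 1, chi_2: 1, chi_6: 1. Dimension check: dim(chi_8)*dim(chi_8) = 2*2 = 4 and sum (mult * dim) = 1*1 + 1*1 + 1*2 = 4.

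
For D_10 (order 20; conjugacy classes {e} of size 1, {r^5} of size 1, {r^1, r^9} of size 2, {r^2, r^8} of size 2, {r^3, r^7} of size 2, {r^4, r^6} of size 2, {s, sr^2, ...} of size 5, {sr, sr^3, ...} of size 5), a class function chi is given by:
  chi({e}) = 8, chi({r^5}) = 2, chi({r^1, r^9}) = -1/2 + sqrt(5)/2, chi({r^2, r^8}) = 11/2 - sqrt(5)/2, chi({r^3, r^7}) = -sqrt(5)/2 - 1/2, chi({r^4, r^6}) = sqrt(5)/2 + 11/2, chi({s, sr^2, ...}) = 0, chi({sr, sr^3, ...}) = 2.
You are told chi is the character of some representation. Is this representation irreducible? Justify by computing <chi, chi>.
Not irreducible (reducible): <chi, chi> = 11 > 1.

Derivation: <chi, chi> = (1/|G|) sum_C |C| * |chi(C)|^2 = (1/20)[1*|8|^2 + 1*|2|^2 + 2*|-1/2 + sqrt(5)/2|^2 + 2*|11/2 - sqrt(5)/2|^2 + 2*|-sqrt(5)/2 - 1/2|^2 + 2*|sqrt(5)/2 + 11/2|^2 + 5*|0|^2 + 5*|2|^2]
  = (1/20)[(64) + (4) + (3 - sqrt(5)) + (63 - 11*sqrt(5)) + (sqrt(5) + 3) + (11*sqrt(5) + 63) + (0) + (20)] = 220/20 = 11.
A character is irreducible iff <chi, chi> = 1, so this representation is reducible.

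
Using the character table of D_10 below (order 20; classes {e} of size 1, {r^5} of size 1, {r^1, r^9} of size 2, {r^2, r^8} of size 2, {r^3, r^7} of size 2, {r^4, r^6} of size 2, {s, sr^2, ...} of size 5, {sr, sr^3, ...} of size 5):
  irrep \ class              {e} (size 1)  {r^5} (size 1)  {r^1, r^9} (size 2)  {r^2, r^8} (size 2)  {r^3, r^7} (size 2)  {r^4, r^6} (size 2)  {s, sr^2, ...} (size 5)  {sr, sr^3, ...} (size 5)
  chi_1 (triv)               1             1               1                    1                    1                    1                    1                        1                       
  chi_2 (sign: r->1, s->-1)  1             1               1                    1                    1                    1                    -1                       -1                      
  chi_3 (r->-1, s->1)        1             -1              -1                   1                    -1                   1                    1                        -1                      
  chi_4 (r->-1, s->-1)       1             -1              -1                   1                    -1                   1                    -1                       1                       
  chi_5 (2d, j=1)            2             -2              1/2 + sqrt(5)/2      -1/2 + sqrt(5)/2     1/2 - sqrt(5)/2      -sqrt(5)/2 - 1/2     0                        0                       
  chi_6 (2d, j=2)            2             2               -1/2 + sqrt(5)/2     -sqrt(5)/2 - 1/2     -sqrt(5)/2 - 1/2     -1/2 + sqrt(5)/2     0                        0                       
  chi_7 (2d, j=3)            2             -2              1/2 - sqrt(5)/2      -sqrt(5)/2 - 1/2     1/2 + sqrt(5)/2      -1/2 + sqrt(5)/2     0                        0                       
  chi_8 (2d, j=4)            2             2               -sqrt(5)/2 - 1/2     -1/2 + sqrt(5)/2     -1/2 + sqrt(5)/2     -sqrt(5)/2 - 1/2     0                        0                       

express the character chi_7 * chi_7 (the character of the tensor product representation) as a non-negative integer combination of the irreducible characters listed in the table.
chi_7 tensor chi_7 = chi_1 + chi_2 + chi_8 (all other irreducibles have multiplicity 0).

Derivation: The character of a tensor product is the pointwise product (chi_7 * chi_7)(C) = chi_7(C) * chi_7(C):
  {e}: (2)*(2), {r^5}: (-2)*(-2), {r^1, r^9}: (1/2 - sqrt(5)/2)*(1/2 - sqrt(5)/2), {r^2, r^8}: (-sqrt(5)/2 - 1/2)*(-sqrt(5)/2 - 1/2), {r^3, r^7}: (1/2 + sqrt(5)/2)*(1/2 + sqrt(5)/2), {r^4, r^6}: (-1/2 + sqrt(5)/2)*(-1/2 + sqrt(5)/2), {s, sr^2, ...}: (0)*(0), {sr, sr^3, ...}: (0)*(0)
so (chi_7 * chi_7) takes values
  {e} -> 4, {r^5} -> 4, {r^1, r^9} -> 3/2 - sqrt(5)/2, {r^2, r^8} -> sqrt(5)/2 + 3/2, {r^3, r^7} -> sqrt(5)/2 + 3/2, {r^4, r^6} -> 3/2 - sqrt(5)/2, {s, sr^2, ...} -> 0, {sr, sr^3, ...} -> 0.
Now take the inner product of this character with each irreducible chi from the table, <chi_7*chi_7, chi> = (1/20) sum_C |C| (chi_7*chi_7)(C) conj(chi(C)):
  <chi_7*chi_7, chi_1> = (1/20)[1*(4)*conj(1) + 1*(4)*conj(1) + 2*(3/2 - sqrt(5)/2)*conj(1) + 2*(sqrt(5)/2 + 3/2)*conj(1) + 2*(sqrt(5)/2 + 3/2)*conj(1) + 2*(3/2 - sqrt(5)/2)*conj(1) + 5*(0)*conj(1) + 5*(0)*conj(1)]
      = (1/20)[(4) + (4) + (3 - sqrt(5)) + (sqrt(5) + 3) + (sqrt(5) + 3) + (3 - sqrt(5)) + (0) + (0)] = 20/20 = 1
  <chi_7*chi_7, chi_2> = (1/20)[1*(4)*conj(1) + 1*(4)*conj(1) + 2*(3/2 - sqrt(5)/2)*conj(1) + 2*(sqrt(5)/2 + 3/2)*conj(1) + 2*(sqrt(5)/2 + 3/2)*conj(1) + 2*(3/2 - sqrt(5)/2)*conj(1) + 5*(0)*conj(-1) + 5*(0)*conj(-1)]
      = (1/20)[(4) + (4) + (3 - sqrt(5)) + (sqrt(5) + 3) + (sqrt(5) + 3) + (3 - sqrt(5)) + (0) + (0)] = 20/20 = 1
  <chi_7*chi_7, chi_3> = (1/20)[1*(4)*conj(1) + 1*(4)*conj(-1) + 2*(3/2 - sqrt(5)/2)*conj(-1) + 2*(sqrt(5)/2 + 3/2)*conj(1) + 2*(sqrt(5)/2 + 3/2)*conj(-1) + 2*(3/2 - sqrt(5)/2)*conj(1) + 5*(0)*conj(1) + 5*(0)*conj(-1)]
      = (1/20)[(4) + (-4) + (-3 + sqrt(5)) + (sqrt(5) + 3) + (-3 - sqrt(5)) + (3 - sqrt(5)) + (0) + (0)] = 0/20 = 0
  <chi_7*chi_7, chi_4> = (1/20)[1*(4)*conj(1) + 1*(4)*conj(-1) + 2*(3/2 - sqrt(5)/2)*conj(-1) + 2*(sqrt(5)/2 + 3/2)*conj(1) + 2*(sqrt(5)/2 + 3/2)*conj(-1) + 2*(3/2 - sqrt(5)/2)*conj(1) + 5*(0)*conj(-1) + 5*(0)*conj(1)]
      = (1/20)[(4) + (-4) + (-3 + sqrt(5)) + (sqrt(5) + 3) + (-3 - sqrt(5)) + (3 - sqrt(5)) + (0) + (0)] = 0/20 = 0
  <chi_7*chi_7, chi_5> = (1/20)[1*(4)*conj(2) + 1*(4)*conj(-2) + 2*(3/2 - sqrt(5)/2)*conj(1/2 + sqrt(5)/2) + 2*(sqrt(5)/2 + 3/2)*conj(-1/2 + sqrt(5)/2) + 2*(sqrt(5)/2 + 3/2)*conj(1/2 - sqrt(5)/2) + 2*(3/2 - sqrt(5)/2)*conj(-sqrt(5)/2 - 1/2) + 5*(0)*conj(0) + 5*(0)*conj(0)]
      = (1/20)[(8) + (-8) + (-1 + sqrt(5)) + (1 + sqrt(5)) + (-sqrt(5) - 1) + (1 - sqrt(5)) + (0) + (0)] = 0/20 = 0
  <chi_7*chi_7, chi_6> = (1/20)[1*(4)*conj(2) + 1*(4)*conj(2) + 2*(3/2 - sqrt(5)/2)*conj(-1/2 + sqrt(5)/2) + 2*(sqrt(5)/2 + 3/2)*conj(-sqrt(5)/2 - 1/2) + 2*(sqrt(5)/2 + 3/2)*conj(-sqrt(5)/2 - 1/2) + 2*(3/2 - sqrt(5)/2)*conj(-1/2 + sqrt(5)/2) + 5*(0)*conj(0) + 5*(0)*conj(0)]
      = (1/20)[(8) + (8) + (-4 + 2*sqrt(5)) + (-2*sqrt(5) - 4) + (-2*sqrt(5) - 4) + (-4 + 2*sqrt(5)) + (0) + (0)] = 0/20 = 0
  <chi_7*chi_7, chi_7> = (1/20)[1*(4)*conj(2) + 1*(4)*conj(-2) + 2*(3/2 - sqrt(5)/2)*conj(1/2 - sqrt(5)/2) + 2*(sqrt(5)/2 + 3/2)*conj(-sqrt(5)/2 - 1/2) + 2*(sqrt(5)/2 + 3/2)*conj(1/2 + sqrt(5)/2) + 2*(3/2 - sqrt(5)/2)*conj(-1/2 + sqrt(5)/2) + 5*(0)*conj(0) + 5*(0)*conj(0)]
      = (1/20)[(8) + (-8) + (4 - 2*sqrt(5)) + (-2*sqrt(5) - 4) + (4 + 2*sqrt(5)) + (-4 + 2*sqrt(5)) + (0) + (0)] = 0/20 = 0
  <chi_7*chi_7, chi_8> = (1/20)[1*(4)*conj(2) + 1*(4)*conj(2) + 2*(3/2 - sqrt(5)/2)*conj(-sqrt(5)/2 - 1/2) + 2*(sqrt(5)/2 + 3/2)*conj(-1/2 + sqrt(5)/2) + 2*(sqrt(5)/2 + 3/2)*conj(-1/2 + sqrt(5)/2) + 2*(3/2 - sqrt(5)/2)*conj(-sqrt(5)/2 - 1/2) + 5*(0)*conj(0) + 5*(0)*conj(0)]
      = (1/20)[(8) + (8) + (1 - sqrt(5)) + (1 + sqrt(5)) + (1 + sqrt(5)) + (1 - sqrt(5)) + (0) + (0)] = 20/20 = 1
Hence the multiplicities are chi_1: 1, chi_2: 1, chi_8: 1. Dimension check: dim(chi_7)*dim(chi_7) = 2*2 = 4 and sum (mult * dim) = 1*1 + 1*1 + 1*2 = 4.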